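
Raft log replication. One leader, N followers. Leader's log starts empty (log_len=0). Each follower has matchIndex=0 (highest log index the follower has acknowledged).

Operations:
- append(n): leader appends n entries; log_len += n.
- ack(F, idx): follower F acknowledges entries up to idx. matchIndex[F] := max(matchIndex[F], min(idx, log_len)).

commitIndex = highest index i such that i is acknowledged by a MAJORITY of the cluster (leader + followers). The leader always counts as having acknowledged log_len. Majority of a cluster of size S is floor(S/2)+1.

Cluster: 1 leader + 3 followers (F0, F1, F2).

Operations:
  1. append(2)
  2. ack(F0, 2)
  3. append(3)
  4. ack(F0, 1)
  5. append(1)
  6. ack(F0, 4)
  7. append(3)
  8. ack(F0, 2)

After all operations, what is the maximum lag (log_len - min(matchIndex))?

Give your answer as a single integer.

Answer: 9

Derivation:
Op 1: append 2 -> log_len=2
Op 2: F0 acks idx 2 -> match: F0=2 F1=0 F2=0; commitIndex=0
Op 3: append 3 -> log_len=5
Op 4: F0 acks idx 1 -> match: F0=2 F1=0 F2=0; commitIndex=0
Op 5: append 1 -> log_len=6
Op 6: F0 acks idx 4 -> match: F0=4 F1=0 F2=0; commitIndex=0
Op 7: append 3 -> log_len=9
Op 8: F0 acks idx 2 -> match: F0=4 F1=0 F2=0; commitIndex=0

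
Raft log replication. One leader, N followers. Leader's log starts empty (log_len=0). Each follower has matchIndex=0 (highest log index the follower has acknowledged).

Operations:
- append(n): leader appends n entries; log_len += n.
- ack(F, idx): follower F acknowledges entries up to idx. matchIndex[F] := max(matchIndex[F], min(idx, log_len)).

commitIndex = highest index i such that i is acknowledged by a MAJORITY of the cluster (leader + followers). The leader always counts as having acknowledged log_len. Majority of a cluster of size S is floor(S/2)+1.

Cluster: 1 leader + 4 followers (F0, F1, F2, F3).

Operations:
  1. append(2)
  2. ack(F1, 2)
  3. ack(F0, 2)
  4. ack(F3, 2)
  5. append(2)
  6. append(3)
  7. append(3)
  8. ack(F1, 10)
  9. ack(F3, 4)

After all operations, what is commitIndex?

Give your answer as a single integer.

Op 1: append 2 -> log_len=2
Op 2: F1 acks idx 2 -> match: F0=0 F1=2 F2=0 F3=0; commitIndex=0
Op 3: F0 acks idx 2 -> match: F0=2 F1=2 F2=0 F3=0; commitIndex=2
Op 4: F3 acks idx 2 -> match: F0=2 F1=2 F2=0 F3=2; commitIndex=2
Op 5: append 2 -> log_len=4
Op 6: append 3 -> log_len=7
Op 7: append 3 -> log_len=10
Op 8: F1 acks idx 10 -> match: F0=2 F1=10 F2=0 F3=2; commitIndex=2
Op 9: F3 acks idx 4 -> match: F0=2 F1=10 F2=0 F3=4; commitIndex=4

Answer: 4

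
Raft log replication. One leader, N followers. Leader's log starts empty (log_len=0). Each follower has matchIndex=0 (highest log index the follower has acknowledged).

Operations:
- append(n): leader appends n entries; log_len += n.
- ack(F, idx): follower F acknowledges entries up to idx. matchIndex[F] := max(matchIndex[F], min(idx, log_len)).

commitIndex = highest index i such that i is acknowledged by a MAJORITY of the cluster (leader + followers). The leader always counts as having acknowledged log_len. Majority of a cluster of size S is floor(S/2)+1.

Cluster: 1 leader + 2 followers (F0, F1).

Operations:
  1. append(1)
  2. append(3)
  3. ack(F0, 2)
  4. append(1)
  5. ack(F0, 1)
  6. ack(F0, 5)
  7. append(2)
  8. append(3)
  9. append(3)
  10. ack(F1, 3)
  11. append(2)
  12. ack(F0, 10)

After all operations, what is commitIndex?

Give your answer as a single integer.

Op 1: append 1 -> log_len=1
Op 2: append 3 -> log_len=4
Op 3: F0 acks idx 2 -> match: F0=2 F1=0; commitIndex=2
Op 4: append 1 -> log_len=5
Op 5: F0 acks idx 1 -> match: F0=2 F1=0; commitIndex=2
Op 6: F0 acks idx 5 -> match: F0=5 F1=0; commitIndex=5
Op 7: append 2 -> log_len=7
Op 8: append 3 -> log_len=10
Op 9: append 3 -> log_len=13
Op 10: F1 acks idx 3 -> match: F0=5 F1=3; commitIndex=5
Op 11: append 2 -> log_len=15
Op 12: F0 acks idx 10 -> match: F0=10 F1=3; commitIndex=10

Answer: 10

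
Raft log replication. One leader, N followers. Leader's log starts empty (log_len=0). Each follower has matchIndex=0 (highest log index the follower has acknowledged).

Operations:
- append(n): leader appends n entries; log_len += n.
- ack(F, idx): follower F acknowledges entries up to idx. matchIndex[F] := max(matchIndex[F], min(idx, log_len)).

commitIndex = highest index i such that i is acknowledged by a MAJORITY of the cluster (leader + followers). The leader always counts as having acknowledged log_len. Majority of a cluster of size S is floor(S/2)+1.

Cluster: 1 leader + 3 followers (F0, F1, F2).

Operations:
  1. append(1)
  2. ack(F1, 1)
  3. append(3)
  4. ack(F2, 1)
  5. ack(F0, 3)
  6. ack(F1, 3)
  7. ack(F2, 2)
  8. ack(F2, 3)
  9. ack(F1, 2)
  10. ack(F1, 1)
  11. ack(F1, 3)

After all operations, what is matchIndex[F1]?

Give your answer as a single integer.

Answer: 3

Derivation:
Op 1: append 1 -> log_len=1
Op 2: F1 acks idx 1 -> match: F0=0 F1=1 F2=0; commitIndex=0
Op 3: append 3 -> log_len=4
Op 4: F2 acks idx 1 -> match: F0=0 F1=1 F2=1; commitIndex=1
Op 5: F0 acks idx 3 -> match: F0=3 F1=1 F2=1; commitIndex=1
Op 6: F1 acks idx 3 -> match: F0=3 F1=3 F2=1; commitIndex=3
Op 7: F2 acks idx 2 -> match: F0=3 F1=3 F2=2; commitIndex=3
Op 8: F2 acks idx 3 -> match: F0=3 F1=3 F2=3; commitIndex=3
Op 9: F1 acks idx 2 -> match: F0=3 F1=3 F2=3; commitIndex=3
Op 10: F1 acks idx 1 -> match: F0=3 F1=3 F2=3; commitIndex=3
Op 11: F1 acks idx 3 -> match: F0=3 F1=3 F2=3; commitIndex=3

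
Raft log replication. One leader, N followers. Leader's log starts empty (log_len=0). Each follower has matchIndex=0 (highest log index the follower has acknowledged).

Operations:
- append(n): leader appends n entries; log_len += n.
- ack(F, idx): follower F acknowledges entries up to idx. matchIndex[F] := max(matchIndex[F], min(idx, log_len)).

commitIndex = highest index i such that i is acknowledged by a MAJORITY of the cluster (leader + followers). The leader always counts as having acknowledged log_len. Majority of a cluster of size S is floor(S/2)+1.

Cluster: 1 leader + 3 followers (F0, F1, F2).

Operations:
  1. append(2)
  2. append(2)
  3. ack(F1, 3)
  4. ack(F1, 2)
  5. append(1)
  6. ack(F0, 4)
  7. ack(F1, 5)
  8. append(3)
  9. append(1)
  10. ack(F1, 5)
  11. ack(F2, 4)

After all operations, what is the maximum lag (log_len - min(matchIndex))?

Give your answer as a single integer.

Answer: 5

Derivation:
Op 1: append 2 -> log_len=2
Op 2: append 2 -> log_len=4
Op 3: F1 acks idx 3 -> match: F0=0 F1=3 F2=0; commitIndex=0
Op 4: F1 acks idx 2 -> match: F0=0 F1=3 F2=0; commitIndex=0
Op 5: append 1 -> log_len=5
Op 6: F0 acks idx 4 -> match: F0=4 F1=3 F2=0; commitIndex=3
Op 7: F1 acks idx 5 -> match: F0=4 F1=5 F2=0; commitIndex=4
Op 8: append 3 -> log_len=8
Op 9: append 1 -> log_len=9
Op 10: F1 acks idx 5 -> match: F0=4 F1=5 F2=0; commitIndex=4
Op 11: F2 acks idx 4 -> match: F0=4 F1=5 F2=4; commitIndex=4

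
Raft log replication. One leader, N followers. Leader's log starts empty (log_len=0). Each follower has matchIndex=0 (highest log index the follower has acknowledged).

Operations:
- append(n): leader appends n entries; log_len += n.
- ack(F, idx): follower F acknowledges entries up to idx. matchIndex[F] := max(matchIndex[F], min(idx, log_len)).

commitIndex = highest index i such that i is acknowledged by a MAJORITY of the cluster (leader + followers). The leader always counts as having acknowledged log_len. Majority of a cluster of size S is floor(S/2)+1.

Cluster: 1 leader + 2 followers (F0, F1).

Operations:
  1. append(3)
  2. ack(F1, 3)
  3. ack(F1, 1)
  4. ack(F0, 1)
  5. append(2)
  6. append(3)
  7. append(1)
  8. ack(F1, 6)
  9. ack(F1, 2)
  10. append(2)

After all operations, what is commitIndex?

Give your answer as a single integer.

Op 1: append 3 -> log_len=3
Op 2: F1 acks idx 3 -> match: F0=0 F1=3; commitIndex=3
Op 3: F1 acks idx 1 -> match: F0=0 F1=3; commitIndex=3
Op 4: F0 acks idx 1 -> match: F0=1 F1=3; commitIndex=3
Op 5: append 2 -> log_len=5
Op 6: append 3 -> log_len=8
Op 7: append 1 -> log_len=9
Op 8: F1 acks idx 6 -> match: F0=1 F1=6; commitIndex=6
Op 9: F1 acks idx 2 -> match: F0=1 F1=6; commitIndex=6
Op 10: append 2 -> log_len=11

Answer: 6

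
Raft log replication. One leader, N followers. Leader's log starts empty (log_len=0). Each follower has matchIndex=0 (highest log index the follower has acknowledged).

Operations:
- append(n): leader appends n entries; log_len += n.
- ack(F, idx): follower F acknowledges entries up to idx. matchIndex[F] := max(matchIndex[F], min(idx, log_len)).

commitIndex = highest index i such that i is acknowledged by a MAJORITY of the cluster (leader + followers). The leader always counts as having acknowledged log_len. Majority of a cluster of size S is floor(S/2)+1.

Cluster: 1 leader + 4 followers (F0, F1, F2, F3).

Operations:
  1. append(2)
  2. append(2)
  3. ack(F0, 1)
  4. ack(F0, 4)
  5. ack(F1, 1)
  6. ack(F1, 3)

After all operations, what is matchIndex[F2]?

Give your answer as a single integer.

Answer: 0

Derivation:
Op 1: append 2 -> log_len=2
Op 2: append 2 -> log_len=4
Op 3: F0 acks idx 1 -> match: F0=1 F1=0 F2=0 F3=0; commitIndex=0
Op 4: F0 acks idx 4 -> match: F0=4 F1=0 F2=0 F3=0; commitIndex=0
Op 5: F1 acks idx 1 -> match: F0=4 F1=1 F2=0 F3=0; commitIndex=1
Op 6: F1 acks idx 3 -> match: F0=4 F1=3 F2=0 F3=0; commitIndex=3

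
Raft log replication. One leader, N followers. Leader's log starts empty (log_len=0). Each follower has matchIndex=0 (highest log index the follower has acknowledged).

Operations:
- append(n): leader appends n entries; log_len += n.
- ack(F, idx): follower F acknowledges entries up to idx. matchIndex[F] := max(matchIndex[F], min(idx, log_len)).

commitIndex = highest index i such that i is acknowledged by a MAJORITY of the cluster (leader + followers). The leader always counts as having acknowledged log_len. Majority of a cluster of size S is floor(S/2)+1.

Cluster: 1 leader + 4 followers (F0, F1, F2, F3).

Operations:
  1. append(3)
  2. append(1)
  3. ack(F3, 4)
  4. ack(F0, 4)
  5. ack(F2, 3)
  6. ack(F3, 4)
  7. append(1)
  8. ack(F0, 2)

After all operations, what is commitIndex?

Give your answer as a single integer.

Answer: 4

Derivation:
Op 1: append 3 -> log_len=3
Op 2: append 1 -> log_len=4
Op 3: F3 acks idx 4 -> match: F0=0 F1=0 F2=0 F3=4; commitIndex=0
Op 4: F0 acks idx 4 -> match: F0=4 F1=0 F2=0 F3=4; commitIndex=4
Op 5: F2 acks idx 3 -> match: F0=4 F1=0 F2=3 F3=4; commitIndex=4
Op 6: F3 acks idx 4 -> match: F0=4 F1=0 F2=3 F3=4; commitIndex=4
Op 7: append 1 -> log_len=5
Op 8: F0 acks idx 2 -> match: F0=4 F1=0 F2=3 F3=4; commitIndex=4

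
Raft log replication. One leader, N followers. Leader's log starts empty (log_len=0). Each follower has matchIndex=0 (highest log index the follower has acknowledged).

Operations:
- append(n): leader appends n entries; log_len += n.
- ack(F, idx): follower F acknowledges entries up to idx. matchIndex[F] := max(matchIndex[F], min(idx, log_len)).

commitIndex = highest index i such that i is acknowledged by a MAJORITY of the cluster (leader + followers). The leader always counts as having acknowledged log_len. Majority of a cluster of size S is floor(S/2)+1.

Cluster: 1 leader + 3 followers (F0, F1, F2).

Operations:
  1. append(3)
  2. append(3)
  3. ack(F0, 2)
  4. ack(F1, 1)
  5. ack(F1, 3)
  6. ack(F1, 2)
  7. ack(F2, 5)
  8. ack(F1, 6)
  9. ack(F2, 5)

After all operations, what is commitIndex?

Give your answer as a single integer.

Answer: 5

Derivation:
Op 1: append 3 -> log_len=3
Op 2: append 3 -> log_len=6
Op 3: F0 acks idx 2 -> match: F0=2 F1=0 F2=0; commitIndex=0
Op 4: F1 acks idx 1 -> match: F0=2 F1=1 F2=0; commitIndex=1
Op 5: F1 acks idx 3 -> match: F0=2 F1=3 F2=0; commitIndex=2
Op 6: F1 acks idx 2 -> match: F0=2 F1=3 F2=0; commitIndex=2
Op 7: F2 acks idx 5 -> match: F0=2 F1=3 F2=5; commitIndex=3
Op 8: F1 acks idx 6 -> match: F0=2 F1=6 F2=5; commitIndex=5
Op 9: F2 acks idx 5 -> match: F0=2 F1=6 F2=5; commitIndex=5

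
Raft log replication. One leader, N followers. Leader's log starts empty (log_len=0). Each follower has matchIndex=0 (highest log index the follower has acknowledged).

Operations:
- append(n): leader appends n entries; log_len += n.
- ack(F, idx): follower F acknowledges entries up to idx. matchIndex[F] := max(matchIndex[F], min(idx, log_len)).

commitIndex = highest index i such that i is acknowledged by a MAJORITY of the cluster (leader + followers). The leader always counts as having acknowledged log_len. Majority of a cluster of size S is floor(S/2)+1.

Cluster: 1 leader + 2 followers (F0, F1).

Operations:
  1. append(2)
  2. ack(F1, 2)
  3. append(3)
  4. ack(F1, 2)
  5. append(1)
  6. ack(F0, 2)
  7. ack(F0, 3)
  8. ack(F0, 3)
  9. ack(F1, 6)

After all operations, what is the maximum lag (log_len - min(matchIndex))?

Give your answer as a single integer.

Op 1: append 2 -> log_len=2
Op 2: F1 acks idx 2 -> match: F0=0 F1=2; commitIndex=2
Op 3: append 3 -> log_len=5
Op 4: F1 acks idx 2 -> match: F0=0 F1=2; commitIndex=2
Op 5: append 1 -> log_len=6
Op 6: F0 acks idx 2 -> match: F0=2 F1=2; commitIndex=2
Op 7: F0 acks idx 3 -> match: F0=3 F1=2; commitIndex=3
Op 8: F0 acks idx 3 -> match: F0=3 F1=2; commitIndex=3
Op 9: F1 acks idx 6 -> match: F0=3 F1=6; commitIndex=6

Answer: 3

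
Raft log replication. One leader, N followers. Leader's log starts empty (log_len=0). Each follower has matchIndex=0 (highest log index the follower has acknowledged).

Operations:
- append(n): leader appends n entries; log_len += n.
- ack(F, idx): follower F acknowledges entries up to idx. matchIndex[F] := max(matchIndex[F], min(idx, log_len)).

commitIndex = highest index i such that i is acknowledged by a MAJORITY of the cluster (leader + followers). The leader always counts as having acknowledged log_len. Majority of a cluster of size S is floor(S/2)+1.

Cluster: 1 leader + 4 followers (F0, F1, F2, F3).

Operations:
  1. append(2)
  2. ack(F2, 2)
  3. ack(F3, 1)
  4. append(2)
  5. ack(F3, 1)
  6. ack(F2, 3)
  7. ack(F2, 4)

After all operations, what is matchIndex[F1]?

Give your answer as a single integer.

Op 1: append 2 -> log_len=2
Op 2: F2 acks idx 2 -> match: F0=0 F1=0 F2=2 F3=0; commitIndex=0
Op 3: F3 acks idx 1 -> match: F0=0 F1=0 F2=2 F3=1; commitIndex=1
Op 4: append 2 -> log_len=4
Op 5: F3 acks idx 1 -> match: F0=0 F1=0 F2=2 F3=1; commitIndex=1
Op 6: F2 acks idx 3 -> match: F0=0 F1=0 F2=3 F3=1; commitIndex=1
Op 7: F2 acks idx 4 -> match: F0=0 F1=0 F2=4 F3=1; commitIndex=1

Answer: 0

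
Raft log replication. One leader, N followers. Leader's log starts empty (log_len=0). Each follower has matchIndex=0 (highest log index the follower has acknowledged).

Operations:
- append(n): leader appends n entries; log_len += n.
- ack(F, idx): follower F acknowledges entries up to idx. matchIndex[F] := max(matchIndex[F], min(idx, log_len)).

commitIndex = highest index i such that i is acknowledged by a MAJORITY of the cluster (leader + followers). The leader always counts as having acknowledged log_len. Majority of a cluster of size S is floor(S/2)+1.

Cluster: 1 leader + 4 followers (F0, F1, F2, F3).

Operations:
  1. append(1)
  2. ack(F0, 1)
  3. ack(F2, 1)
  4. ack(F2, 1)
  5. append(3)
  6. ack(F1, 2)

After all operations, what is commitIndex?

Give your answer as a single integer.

Op 1: append 1 -> log_len=1
Op 2: F0 acks idx 1 -> match: F0=1 F1=0 F2=0 F3=0; commitIndex=0
Op 3: F2 acks idx 1 -> match: F0=1 F1=0 F2=1 F3=0; commitIndex=1
Op 4: F2 acks idx 1 -> match: F0=1 F1=0 F2=1 F3=0; commitIndex=1
Op 5: append 3 -> log_len=4
Op 6: F1 acks idx 2 -> match: F0=1 F1=2 F2=1 F3=0; commitIndex=1

Answer: 1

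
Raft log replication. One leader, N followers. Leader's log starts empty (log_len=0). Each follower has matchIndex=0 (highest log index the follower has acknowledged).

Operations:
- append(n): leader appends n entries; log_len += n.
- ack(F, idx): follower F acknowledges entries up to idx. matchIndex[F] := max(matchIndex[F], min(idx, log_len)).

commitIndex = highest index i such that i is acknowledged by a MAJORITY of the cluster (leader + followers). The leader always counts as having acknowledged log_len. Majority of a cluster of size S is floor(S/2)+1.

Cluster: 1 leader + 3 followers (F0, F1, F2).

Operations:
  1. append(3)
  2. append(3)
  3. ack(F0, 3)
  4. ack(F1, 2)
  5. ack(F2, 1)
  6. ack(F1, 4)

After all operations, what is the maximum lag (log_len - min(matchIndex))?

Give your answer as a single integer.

Answer: 5

Derivation:
Op 1: append 3 -> log_len=3
Op 2: append 3 -> log_len=6
Op 3: F0 acks idx 3 -> match: F0=3 F1=0 F2=0; commitIndex=0
Op 4: F1 acks idx 2 -> match: F0=3 F1=2 F2=0; commitIndex=2
Op 5: F2 acks idx 1 -> match: F0=3 F1=2 F2=1; commitIndex=2
Op 6: F1 acks idx 4 -> match: F0=3 F1=4 F2=1; commitIndex=3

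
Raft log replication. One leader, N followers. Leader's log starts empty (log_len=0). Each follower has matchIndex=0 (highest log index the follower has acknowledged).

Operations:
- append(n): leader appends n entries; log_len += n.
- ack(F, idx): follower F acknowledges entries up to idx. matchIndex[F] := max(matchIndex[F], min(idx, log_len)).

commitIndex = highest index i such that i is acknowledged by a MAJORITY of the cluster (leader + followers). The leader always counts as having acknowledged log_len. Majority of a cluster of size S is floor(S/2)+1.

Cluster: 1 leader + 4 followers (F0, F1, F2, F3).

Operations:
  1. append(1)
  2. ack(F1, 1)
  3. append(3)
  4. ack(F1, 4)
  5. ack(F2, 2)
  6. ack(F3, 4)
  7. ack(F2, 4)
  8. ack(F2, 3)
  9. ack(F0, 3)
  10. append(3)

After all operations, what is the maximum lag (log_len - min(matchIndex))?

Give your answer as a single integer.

Answer: 4

Derivation:
Op 1: append 1 -> log_len=1
Op 2: F1 acks idx 1 -> match: F0=0 F1=1 F2=0 F3=0; commitIndex=0
Op 3: append 3 -> log_len=4
Op 4: F1 acks idx 4 -> match: F0=0 F1=4 F2=0 F3=0; commitIndex=0
Op 5: F2 acks idx 2 -> match: F0=0 F1=4 F2=2 F3=0; commitIndex=2
Op 6: F3 acks idx 4 -> match: F0=0 F1=4 F2=2 F3=4; commitIndex=4
Op 7: F2 acks idx 4 -> match: F0=0 F1=4 F2=4 F3=4; commitIndex=4
Op 8: F2 acks idx 3 -> match: F0=0 F1=4 F2=4 F3=4; commitIndex=4
Op 9: F0 acks idx 3 -> match: F0=3 F1=4 F2=4 F3=4; commitIndex=4
Op 10: append 3 -> log_len=7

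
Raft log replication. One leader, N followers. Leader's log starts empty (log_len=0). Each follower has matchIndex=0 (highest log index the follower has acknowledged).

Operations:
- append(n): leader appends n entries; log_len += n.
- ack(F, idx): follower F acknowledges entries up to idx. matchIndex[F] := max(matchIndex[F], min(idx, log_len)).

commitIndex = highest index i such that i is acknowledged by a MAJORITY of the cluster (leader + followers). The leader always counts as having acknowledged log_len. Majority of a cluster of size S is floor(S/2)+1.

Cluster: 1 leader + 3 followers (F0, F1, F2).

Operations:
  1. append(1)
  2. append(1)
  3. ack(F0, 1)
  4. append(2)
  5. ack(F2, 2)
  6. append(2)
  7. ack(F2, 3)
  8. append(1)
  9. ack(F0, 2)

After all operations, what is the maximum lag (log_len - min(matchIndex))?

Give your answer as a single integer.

Op 1: append 1 -> log_len=1
Op 2: append 1 -> log_len=2
Op 3: F0 acks idx 1 -> match: F0=1 F1=0 F2=0; commitIndex=0
Op 4: append 2 -> log_len=4
Op 5: F2 acks idx 2 -> match: F0=1 F1=0 F2=2; commitIndex=1
Op 6: append 2 -> log_len=6
Op 7: F2 acks idx 3 -> match: F0=1 F1=0 F2=3; commitIndex=1
Op 8: append 1 -> log_len=7
Op 9: F0 acks idx 2 -> match: F0=2 F1=0 F2=3; commitIndex=2

Answer: 7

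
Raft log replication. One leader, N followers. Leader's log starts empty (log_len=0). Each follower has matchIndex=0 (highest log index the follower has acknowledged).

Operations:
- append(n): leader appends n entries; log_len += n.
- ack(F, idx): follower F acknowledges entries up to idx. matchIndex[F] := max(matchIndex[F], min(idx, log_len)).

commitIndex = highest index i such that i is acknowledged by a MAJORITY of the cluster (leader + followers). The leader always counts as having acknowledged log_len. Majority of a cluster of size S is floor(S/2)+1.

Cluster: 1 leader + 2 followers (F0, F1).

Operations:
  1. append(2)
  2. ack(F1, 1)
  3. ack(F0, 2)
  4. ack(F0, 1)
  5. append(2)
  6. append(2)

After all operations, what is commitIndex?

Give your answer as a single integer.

Op 1: append 2 -> log_len=2
Op 2: F1 acks idx 1 -> match: F0=0 F1=1; commitIndex=1
Op 3: F0 acks idx 2 -> match: F0=2 F1=1; commitIndex=2
Op 4: F0 acks idx 1 -> match: F0=2 F1=1; commitIndex=2
Op 5: append 2 -> log_len=4
Op 6: append 2 -> log_len=6

Answer: 2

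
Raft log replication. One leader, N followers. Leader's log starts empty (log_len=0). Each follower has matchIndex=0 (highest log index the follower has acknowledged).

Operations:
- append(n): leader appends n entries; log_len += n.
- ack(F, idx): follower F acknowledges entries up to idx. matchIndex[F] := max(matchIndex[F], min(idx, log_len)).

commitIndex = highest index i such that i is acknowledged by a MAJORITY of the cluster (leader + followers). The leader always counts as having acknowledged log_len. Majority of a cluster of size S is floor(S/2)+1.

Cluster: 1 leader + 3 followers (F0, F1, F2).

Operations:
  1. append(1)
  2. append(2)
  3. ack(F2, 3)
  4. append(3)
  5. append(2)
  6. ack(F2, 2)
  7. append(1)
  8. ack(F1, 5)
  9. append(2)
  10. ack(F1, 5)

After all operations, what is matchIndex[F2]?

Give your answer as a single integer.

Answer: 3

Derivation:
Op 1: append 1 -> log_len=1
Op 2: append 2 -> log_len=3
Op 3: F2 acks idx 3 -> match: F0=0 F1=0 F2=3; commitIndex=0
Op 4: append 3 -> log_len=6
Op 5: append 2 -> log_len=8
Op 6: F2 acks idx 2 -> match: F0=0 F1=0 F2=3; commitIndex=0
Op 7: append 1 -> log_len=9
Op 8: F1 acks idx 5 -> match: F0=0 F1=5 F2=3; commitIndex=3
Op 9: append 2 -> log_len=11
Op 10: F1 acks idx 5 -> match: F0=0 F1=5 F2=3; commitIndex=3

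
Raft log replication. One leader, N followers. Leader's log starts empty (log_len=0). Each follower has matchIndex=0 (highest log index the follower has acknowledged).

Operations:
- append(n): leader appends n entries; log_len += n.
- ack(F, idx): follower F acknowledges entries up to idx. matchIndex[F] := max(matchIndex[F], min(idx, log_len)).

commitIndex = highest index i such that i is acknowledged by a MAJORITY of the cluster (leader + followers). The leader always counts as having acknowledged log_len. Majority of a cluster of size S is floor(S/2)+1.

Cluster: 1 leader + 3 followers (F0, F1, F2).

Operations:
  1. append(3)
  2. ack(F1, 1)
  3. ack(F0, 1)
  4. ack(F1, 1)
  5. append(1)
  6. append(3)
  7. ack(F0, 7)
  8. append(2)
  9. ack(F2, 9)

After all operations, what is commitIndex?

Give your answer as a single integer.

Answer: 7

Derivation:
Op 1: append 3 -> log_len=3
Op 2: F1 acks idx 1 -> match: F0=0 F1=1 F2=0; commitIndex=0
Op 3: F0 acks idx 1 -> match: F0=1 F1=1 F2=0; commitIndex=1
Op 4: F1 acks idx 1 -> match: F0=1 F1=1 F2=0; commitIndex=1
Op 5: append 1 -> log_len=4
Op 6: append 3 -> log_len=7
Op 7: F0 acks idx 7 -> match: F0=7 F1=1 F2=0; commitIndex=1
Op 8: append 2 -> log_len=9
Op 9: F2 acks idx 9 -> match: F0=7 F1=1 F2=9; commitIndex=7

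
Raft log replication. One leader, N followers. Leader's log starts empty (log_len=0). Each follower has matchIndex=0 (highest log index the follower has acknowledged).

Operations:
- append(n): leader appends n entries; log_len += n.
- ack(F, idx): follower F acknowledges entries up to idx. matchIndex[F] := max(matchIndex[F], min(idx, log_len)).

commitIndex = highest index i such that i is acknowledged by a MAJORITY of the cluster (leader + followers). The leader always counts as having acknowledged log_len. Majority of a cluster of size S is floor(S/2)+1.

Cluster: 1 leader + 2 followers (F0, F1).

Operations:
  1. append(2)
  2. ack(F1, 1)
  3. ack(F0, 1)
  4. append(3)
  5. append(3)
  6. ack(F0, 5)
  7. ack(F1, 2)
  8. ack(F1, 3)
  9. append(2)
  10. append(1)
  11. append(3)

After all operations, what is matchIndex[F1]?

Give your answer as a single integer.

Op 1: append 2 -> log_len=2
Op 2: F1 acks idx 1 -> match: F0=0 F1=1; commitIndex=1
Op 3: F0 acks idx 1 -> match: F0=1 F1=1; commitIndex=1
Op 4: append 3 -> log_len=5
Op 5: append 3 -> log_len=8
Op 6: F0 acks idx 5 -> match: F0=5 F1=1; commitIndex=5
Op 7: F1 acks idx 2 -> match: F0=5 F1=2; commitIndex=5
Op 8: F1 acks idx 3 -> match: F0=5 F1=3; commitIndex=5
Op 9: append 2 -> log_len=10
Op 10: append 1 -> log_len=11
Op 11: append 3 -> log_len=14

Answer: 3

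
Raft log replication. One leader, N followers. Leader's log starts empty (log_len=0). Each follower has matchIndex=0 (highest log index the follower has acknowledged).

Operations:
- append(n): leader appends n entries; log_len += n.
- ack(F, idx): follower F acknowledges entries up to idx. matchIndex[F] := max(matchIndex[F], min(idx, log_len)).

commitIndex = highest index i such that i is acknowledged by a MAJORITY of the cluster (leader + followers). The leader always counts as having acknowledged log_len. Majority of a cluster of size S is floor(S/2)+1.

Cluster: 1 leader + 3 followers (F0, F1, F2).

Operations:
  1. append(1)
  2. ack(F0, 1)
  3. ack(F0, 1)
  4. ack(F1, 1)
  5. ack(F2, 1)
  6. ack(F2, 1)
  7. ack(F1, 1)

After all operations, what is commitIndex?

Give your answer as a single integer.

Answer: 1

Derivation:
Op 1: append 1 -> log_len=1
Op 2: F0 acks idx 1 -> match: F0=1 F1=0 F2=0; commitIndex=0
Op 3: F0 acks idx 1 -> match: F0=1 F1=0 F2=0; commitIndex=0
Op 4: F1 acks idx 1 -> match: F0=1 F1=1 F2=0; commitIndex=1
Op 5: F2 acks idx 1 -> match: F0=1 F1=1 F2=1; commitIndex=1
Op 6: F2 acks idx 1 -> match: F0=1 F1=1 F2=1; commitIndex=1
Op 7: F1 acks idx 1 -> match: F0=1 F1=1 F2=1; commitIndex=1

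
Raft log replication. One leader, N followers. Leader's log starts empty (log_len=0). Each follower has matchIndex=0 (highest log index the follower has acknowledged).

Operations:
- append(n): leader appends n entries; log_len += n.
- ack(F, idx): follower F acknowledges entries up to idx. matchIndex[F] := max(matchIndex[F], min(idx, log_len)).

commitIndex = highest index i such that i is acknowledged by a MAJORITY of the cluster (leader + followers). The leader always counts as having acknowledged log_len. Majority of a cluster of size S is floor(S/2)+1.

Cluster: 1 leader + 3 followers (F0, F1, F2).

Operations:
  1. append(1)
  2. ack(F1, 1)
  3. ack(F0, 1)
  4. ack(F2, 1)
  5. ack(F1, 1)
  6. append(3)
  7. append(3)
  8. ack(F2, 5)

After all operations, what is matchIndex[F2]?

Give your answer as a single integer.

Answer: 5

Derivation:
Op 1: append 1 -> log_len=1
Op 2: F1 acks idx 1 -> match: F0=0 F1=1 F2=0; commitIndex=0
Op 3: F0 acks idx 1 -> match: F0=1 F1=1 F2=0; commitIndex=1
Op 4: F2 acks idx 1 -> match: F0=1 F1=1 F2=1; commitIndex=1
Op 5: F1 acks idx 1 -> match: F0=1 F1=1 F2=1; commitIndex=1
Op 6: append 3 -> log_len=4
Op 7: append 3 -> log_len=7
Op 8: F2 acks idx 5 -> match: F0=1 F1=1 F2=5; commitIndex=1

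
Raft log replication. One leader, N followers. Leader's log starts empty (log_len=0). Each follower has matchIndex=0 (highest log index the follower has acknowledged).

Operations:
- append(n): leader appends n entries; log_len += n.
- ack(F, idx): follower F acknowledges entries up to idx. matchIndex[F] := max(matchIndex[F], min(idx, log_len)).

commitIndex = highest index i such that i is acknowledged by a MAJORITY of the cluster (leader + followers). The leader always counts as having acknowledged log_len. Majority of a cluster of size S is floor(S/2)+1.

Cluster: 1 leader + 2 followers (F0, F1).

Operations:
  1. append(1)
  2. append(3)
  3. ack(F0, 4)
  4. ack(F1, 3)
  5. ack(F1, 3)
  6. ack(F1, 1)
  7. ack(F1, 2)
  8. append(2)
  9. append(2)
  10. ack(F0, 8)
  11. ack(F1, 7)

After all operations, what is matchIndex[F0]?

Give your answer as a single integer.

Answer: 8

Derivation:
Op 1: append 1 -> log_len=1
Op 2: append 3 -> log_len=4
Op 3: F0 acks idx 4 -> match: F0=4 F1=0; commitIndex=4
Op 4: F1 acks idx 3 -> match: F0=4 F1=3; commitIndex=4
Op 5: F1 acks idx 3 -> match: F0=4 F1=3; commitIndex=4
Op 6: F1 acks idx 1 -> match: F0=4 F1=3; commitIndex=4
Op 7: F1 acks idx 2 -> match: F0=4 F1=3; commitIndex=4
Op 8: append 2 -> log_len=6
Op 9: append 2 -> log_len=8
Op 10: F0 acks idx 8 -> match: F0=8 F1=3; commitIndex=8
Op 11: F1 acks idx 7 -> match: F0=8 F1=7; commitIndex=8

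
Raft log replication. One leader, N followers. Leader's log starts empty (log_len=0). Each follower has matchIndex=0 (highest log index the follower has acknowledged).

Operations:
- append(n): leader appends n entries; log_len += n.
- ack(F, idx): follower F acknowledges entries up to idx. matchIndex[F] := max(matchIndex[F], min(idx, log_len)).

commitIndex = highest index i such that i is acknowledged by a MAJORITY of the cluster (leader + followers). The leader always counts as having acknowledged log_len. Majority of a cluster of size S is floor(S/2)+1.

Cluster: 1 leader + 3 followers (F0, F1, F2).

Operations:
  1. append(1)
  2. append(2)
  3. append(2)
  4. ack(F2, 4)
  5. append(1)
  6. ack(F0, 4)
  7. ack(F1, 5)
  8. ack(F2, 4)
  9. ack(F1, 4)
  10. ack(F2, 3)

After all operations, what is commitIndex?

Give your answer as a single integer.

Op 1: append 1 -> log_len=1
Op 2: append 2 -> log_len=3
Op 3: append 2 -> log_len=5
Op 4: F2 acks idx 4 -> match: F0=0 F1=0 F2=4; commitIndex=0
Op 5: append 1 -> log_len=6
Op 6: F0 acks idx 4 -> match: F0=4 F1=0 F2=4; commitIndex=4
Op 7: F1 acks idx 5 -> match: F0=4 F1=5 F2=4; commitIndex=4
Op 8: F2 acks idx 4 -> match: F0=4 F1=5 F2=4; commitIndex=4
Op 9: F1 acks idx 4 -> match: F0=4 F1=5 F2=4; commitIndex=4
Op 10: F2 acks idx 3 -> match: F0=4 F1=5 F2=4; commitIndex=4

Answer: 4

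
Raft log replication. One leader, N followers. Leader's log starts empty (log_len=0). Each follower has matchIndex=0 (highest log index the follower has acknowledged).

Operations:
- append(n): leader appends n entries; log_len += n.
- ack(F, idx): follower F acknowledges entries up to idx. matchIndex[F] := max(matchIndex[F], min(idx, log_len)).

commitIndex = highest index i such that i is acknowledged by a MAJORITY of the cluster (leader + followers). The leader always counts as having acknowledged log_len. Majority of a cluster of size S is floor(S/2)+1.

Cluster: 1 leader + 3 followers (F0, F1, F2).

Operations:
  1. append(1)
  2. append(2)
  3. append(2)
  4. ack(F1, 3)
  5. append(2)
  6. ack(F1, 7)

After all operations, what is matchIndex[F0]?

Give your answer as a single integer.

Answer: 0

Derivation:
Op 1: append 1 -> log_len=1
Op 2: append 2 -> log_len=3
Op 3: append 2 -> log_len=5
Op 4: F1 acks idx 3 -> match: F0=0 F1=3 F2=0; commitIndex=0
Op 5: append 2 -> log_len=7
Op 6: F1 acks idx 7 -> match: F0=0 F1=7 F2=0; commitIndex=0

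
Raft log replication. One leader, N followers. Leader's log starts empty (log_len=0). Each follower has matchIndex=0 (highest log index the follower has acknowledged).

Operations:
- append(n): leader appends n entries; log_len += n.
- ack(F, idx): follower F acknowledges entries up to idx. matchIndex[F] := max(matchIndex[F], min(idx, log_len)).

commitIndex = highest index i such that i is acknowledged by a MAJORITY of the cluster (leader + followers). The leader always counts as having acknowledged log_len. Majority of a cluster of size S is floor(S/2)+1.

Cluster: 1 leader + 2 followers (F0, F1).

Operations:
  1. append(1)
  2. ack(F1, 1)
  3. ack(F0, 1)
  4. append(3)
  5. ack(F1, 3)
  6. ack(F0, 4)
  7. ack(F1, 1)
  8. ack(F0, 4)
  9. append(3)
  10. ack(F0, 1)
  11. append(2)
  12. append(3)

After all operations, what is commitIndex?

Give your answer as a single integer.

Op 1: append 1 -> log_len=1
Op 2: F1 acks idx 1 -> match: F0=0 F1=1; commitIndex=1
Op 3: F0 acks idx 1 -> match: F0=1 F1=1; commitIndex=1
Op 4: append 3 -> log_len=4
Op 5: F1 acks idx 3 -> match: F0=1 F1=3; commitIndex=3
Op 6: F0 acks idx 4 -> match: F0=4 F1=3; commitIndex=4
Op 7: F1 acks idx 1 -> match: F0=4 F1=3; commitIndex=4
Op 8: F0 acks idx 4 -> match: F0=4 F1=3; commitIndex=4
Op 9: append 3 -> log_len=7
Op 10: F0 acks idx 1 -> match: F0=4 F1=3; commitIndex=4
Op 11: append 2 -> log_len=9
Op 12: append 3 -> log_len=12

Answer: 4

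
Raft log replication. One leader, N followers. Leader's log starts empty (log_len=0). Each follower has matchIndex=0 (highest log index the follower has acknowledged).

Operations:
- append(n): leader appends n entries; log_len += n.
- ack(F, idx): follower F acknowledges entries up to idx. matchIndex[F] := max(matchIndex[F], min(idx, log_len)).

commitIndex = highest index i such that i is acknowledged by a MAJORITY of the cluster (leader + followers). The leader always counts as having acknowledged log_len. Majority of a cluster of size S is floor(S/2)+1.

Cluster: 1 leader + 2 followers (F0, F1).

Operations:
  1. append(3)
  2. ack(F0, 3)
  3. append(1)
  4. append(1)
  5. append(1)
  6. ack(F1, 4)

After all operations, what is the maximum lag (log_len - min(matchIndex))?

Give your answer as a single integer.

Answer: 3

Derivation:
Op 1: append 3 -> log_len=3
Op 2: F0 acks idx 3 -> match: F0=3 F1=0; commitIndex=3
Op 3: append 1 -> log_len=4
Op 4: append 1 -> log_len=5
Op 5: append 1 -> log_len=6
Op 6: F1 acks idx 4 -> match: F0=3 F1=4; commitIndex=4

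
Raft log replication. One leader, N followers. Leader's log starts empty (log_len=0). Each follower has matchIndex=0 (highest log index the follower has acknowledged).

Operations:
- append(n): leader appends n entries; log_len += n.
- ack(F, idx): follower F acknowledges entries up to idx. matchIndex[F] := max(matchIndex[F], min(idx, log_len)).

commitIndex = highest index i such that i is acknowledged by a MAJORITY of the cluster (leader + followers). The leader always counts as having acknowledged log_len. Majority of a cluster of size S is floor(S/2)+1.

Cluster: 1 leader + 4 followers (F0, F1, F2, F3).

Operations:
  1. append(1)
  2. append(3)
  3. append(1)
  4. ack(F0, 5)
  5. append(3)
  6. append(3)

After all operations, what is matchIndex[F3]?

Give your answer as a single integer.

Answer: 0

Derivation:
Op 1: append 1 -> log_len=1
Op 2: append 3 -> log_len=4
Op 3: append 1 -> log_len=5
Op 4: F0 acks idx 5 -> match: F0=5 F1=0 F2=0 F3=0; commitIndex=0
Op 5: append 3 -> log_len=8
Op 6: append 3 -> log_len=11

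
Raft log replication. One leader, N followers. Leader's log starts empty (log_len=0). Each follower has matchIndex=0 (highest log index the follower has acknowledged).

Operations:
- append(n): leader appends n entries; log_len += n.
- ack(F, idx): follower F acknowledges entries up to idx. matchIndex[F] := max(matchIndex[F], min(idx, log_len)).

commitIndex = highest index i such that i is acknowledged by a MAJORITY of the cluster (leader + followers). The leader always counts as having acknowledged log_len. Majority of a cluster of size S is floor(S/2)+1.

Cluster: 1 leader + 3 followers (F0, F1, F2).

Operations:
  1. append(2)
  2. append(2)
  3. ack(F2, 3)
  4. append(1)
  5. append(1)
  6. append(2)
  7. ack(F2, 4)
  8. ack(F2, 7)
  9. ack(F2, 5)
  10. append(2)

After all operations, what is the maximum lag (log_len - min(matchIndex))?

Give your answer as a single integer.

Answer: 10

Derivation:
Op 1: append 2 -> log_len=2
Op 2: append 2 -> log_len=4
Op 3: F2 acks idx 3 -> match: F0=0 F1=0 F2=3; commitIndex=0
Op 4: append 1 -> log_len=5
Op 5: append 1 -> log_len=6
Op 6: append 2 -> log_len=8
Op 7: F2 acks idx 4 -> match: F0=0 F1=0 F2=4; commitIndex=0
Op 8: F2 acks idx 7 -> match: F0=0 F1=0 F2=7; commitIndex=0
Op 9: F2 acks idx 5 -> match: F0=0 F1=0 F2=7; commitIndex=0
Op 10: append 2 -> log_len=10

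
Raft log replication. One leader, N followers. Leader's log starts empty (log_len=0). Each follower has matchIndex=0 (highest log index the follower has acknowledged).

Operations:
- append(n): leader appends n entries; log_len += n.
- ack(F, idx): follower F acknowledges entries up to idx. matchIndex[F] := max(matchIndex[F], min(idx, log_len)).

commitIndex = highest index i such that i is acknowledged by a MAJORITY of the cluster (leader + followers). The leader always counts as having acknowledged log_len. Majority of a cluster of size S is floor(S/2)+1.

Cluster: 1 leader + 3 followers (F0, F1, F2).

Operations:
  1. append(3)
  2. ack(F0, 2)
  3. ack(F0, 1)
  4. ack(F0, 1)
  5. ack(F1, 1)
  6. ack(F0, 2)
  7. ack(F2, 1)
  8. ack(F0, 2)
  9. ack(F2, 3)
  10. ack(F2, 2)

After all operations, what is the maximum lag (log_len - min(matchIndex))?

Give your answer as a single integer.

Answer: 2

Derivation:
Op 1: append 3 -> log_len=3
Op 2: F0 acks idx 2 -> match: F0=2 F1=0 F2=0; commitIndex=0
Op 3: F0 acks idx 1 -> match: F0=2 F1=0 F2=0; commitIndex=0
Op 4: F0 acks idx 1 -> match: F0=2 F1=0 F2=0; commitIndex=0
Op 5: F1 acks idx 1 -> match: F0=2 F1=1 F2=0; commitIndex=1
Op 6: F0 acks idx 2 -> match: F0=2 F1=1 F2=0; commitIndex=1
Op 7: F2 acks idx 1 -> match: F0=2 F1=1 F2=1; commitIndex=1
Op 8: F0 acks idx 2 -> match: F0=2 F1=1 F2=1; commitIndex=1
Op 9: F2 acks idx 3 -> match: F0=2 F1=1 F2=3; commitIndex=2
Op 10: F2 acks idx 2 -> match: F0=2 F1=1 F2=3; commitIndex=2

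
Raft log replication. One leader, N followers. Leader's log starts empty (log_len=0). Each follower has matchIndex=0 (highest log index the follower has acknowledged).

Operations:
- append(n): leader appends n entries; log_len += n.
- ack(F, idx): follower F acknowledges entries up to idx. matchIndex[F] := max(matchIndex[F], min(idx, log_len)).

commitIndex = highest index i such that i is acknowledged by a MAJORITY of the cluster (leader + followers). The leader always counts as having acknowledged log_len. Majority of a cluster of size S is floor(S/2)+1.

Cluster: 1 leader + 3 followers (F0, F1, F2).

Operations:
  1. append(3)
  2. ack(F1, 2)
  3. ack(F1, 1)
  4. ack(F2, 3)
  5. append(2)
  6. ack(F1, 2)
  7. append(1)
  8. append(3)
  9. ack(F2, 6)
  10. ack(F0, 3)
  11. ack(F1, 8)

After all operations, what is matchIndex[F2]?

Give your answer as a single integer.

Answer: 6

Derivation:
Op 1: append 3 -> log_len=3
Op 2: F1 acks idx 2 -> match: F0=0 F1=2 F2=0; commitIndex=0
Op 3: F1 acks idx 1 -> match: F0=0 F1=2 F2=0; commitIndex=0
Op 4: F2 acks idx 3 -> match: F0=0 F1=2 F2=3; commitIndex=2
Op 5: append 2 -> log_len=5
Op 6: F1 acks idx 2 -> match: F0=0 F1=2 F2=3; commitIndex=2
Op 7: append 1 -> log_len=6
Op 8: append 3 -> log_len=9
Op 9: F2 acks idx 6 -> match: F0=0 F1=2 F2=6; commitIndex=2
Op 10: F0 acks idx 3 -> match: F0=3 F1=2 F2=6; commitIndex=3
Op 11: F1 acks idx 8 -> match: F0=3 F1=8 F2=6; commitIndex=6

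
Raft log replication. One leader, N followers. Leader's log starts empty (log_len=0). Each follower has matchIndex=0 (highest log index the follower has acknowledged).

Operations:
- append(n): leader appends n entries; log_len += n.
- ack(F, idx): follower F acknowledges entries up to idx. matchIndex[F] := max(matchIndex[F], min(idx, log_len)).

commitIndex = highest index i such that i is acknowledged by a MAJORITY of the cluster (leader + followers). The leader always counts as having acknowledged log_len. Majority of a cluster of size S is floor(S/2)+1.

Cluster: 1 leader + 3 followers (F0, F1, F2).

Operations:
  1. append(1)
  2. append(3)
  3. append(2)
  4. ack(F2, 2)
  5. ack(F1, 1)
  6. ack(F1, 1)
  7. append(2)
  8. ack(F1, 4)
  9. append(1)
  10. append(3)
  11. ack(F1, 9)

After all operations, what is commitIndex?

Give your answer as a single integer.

Op 1: append 1 -> log_len=1
Op 2: append 3 -> log_len=4
Op 3: append 2 -> log_len=6
Op 4: F2 acks idx 2 -> match: F0=0 F1=0 F2=2; commitIndex=0
Op 5: F1 acks idx 1 -> match: F0=0 F1=1 F2=2; commitIndex=1
Op 6: F1 acks idx 1 -> match: F0=0 F1=1 F2=2; commitIndex=1
Op 7: append 2 -> log_len=8
Op 8: F1 acks idx 4 -> match: F0=0 F1=4 F2=2; commitIndex=2
Op 9: append 1 -> log_len=9
Op 10: append 3 -> log_len=12
Op 11: F1 acks idx 9 -> match: F0=0 F1=9 F2=2; commitIndex=2

Answer: 2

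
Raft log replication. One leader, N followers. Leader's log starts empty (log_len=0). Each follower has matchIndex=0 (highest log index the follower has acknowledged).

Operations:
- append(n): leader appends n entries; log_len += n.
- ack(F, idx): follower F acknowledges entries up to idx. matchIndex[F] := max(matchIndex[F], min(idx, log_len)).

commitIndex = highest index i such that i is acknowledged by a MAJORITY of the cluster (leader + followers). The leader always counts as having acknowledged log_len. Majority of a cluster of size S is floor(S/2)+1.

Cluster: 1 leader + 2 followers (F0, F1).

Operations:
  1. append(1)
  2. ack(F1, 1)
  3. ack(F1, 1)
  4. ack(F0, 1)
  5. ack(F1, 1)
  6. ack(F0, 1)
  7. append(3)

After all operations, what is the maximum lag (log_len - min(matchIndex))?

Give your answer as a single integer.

Op 1: append 1 -> log_len=1
Op 2: F1 acks idx 1 -> match: F0=0 F1=1; commitIndex=1
Op 3: F1 acks idx 1 -> match: F0=0 F1=1; commitIndex=1
Op 4: F0 acks idx 1 -> match: F0=1 F1=1; commitIndex=1
Op 5: F1 acks idx 1 -> match: F0=1 F1=1; commitIndex=1
Op 6: F0 acks idx 1 -> match: F0=1 F1=1; commitIndex=1
Op 7: append 3 -> log_len=4

Answer: 3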